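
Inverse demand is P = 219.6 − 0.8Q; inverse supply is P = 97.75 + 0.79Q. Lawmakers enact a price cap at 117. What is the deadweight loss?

Competitive equilibrium: 219.6 − 0.8Q = 97.75 + 0.79Q → Q* = 76.63522, P* = 158.29182.
At the ceiling P = 117, quantity supplied = (117 − 97.75)/0.79 = 24.36709.
Willingness to pay at Q' = 24.36709: 219.6 − 0.8·24.36709 = 200.10633.
ΔQ = 76.63522 − 24.36709 = 52.26813; wedge = 200.10633 − 117 = 83.10633.
Deadweight loss = ½ × 52.26813 × 83.10633 = 2171.91.

2171.91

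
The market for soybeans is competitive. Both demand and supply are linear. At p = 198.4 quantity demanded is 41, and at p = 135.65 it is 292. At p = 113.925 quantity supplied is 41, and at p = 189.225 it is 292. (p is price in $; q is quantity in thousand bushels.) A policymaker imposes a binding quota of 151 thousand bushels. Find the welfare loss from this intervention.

Demand slope = (135.65 − 198.4)/(292 − 41) = −0.25, so p = 208.65 − 0.25q.
Supply slope = (189.225 − 113.925)/(292 − 41) = 0.3, so p = 101.625 + 0.3q.
Competitive equilibrium: 208.65 − 0.25q = 101.625 + 0.3q → q* = 194.5909, p* = 160.0023.
At q = 151: demand price = 208.65 − 0.25·151 = 170.9; supply price = 101.625 + 0.3·151 = 146.925.
Δq = 194.5909 − 151 = 43.5909; wedge = 170.9 − 146.925 = 23.975.
Deadweight loss = ½ × 43.5909 × 23.975 = $522.55 thousand.

$522.55 thousand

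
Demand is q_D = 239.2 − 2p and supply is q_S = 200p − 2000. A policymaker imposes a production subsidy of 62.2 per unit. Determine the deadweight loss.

3830.53

In inverse form: demand p = 119.6 − 0.5q, supply p = 10 + 0.005q.
Competitive equilibrium: 119.6 − 0.5q = 10 + 0.005q → q* = 217.0297, p* = 11.0851.
The subsidy lowers effective supply by 62.2: p = 0.005q − 52.2.
New quantity: 119.6 − 0.5q = 0.005q − 52.2 → q' = 340.198.
Overproduction Δq = 340.198 − 217.0297 = 123.1683; wedge = subsidy = 62.2.
Deadweight loss = ½ × 123.1683 × 62.2 = 3830.53.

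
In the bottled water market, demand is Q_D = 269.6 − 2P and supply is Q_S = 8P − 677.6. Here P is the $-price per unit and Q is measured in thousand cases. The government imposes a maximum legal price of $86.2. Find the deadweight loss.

$1451.808 thousand

In inverse form: demand P = 134.8 − 0.5Q, supply P = 84.7 + 0.125Q.
Competitive equilibrium: 134.8 − 0.5Q = 84.7 + 0.125Q → Q* = 80.16, P* = 94.72.
At the ceiling P = 86.2, quantity supplied = (86.2 − 84.7)/0.125 = 12.
Willingness to pay at Q' = 12: 134.8 − 0.5·12 = 128.8.
ΔQ = 80.16 − 12 = 68.16; wedge = 128.8 − 86.2 = 42.6.
The triangle = ½ × 68.16 × 42.6 = $1451.808 thousand.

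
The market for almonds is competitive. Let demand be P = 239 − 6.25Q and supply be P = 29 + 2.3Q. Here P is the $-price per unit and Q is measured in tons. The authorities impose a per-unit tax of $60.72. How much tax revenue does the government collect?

$1060.15

Competitive equilibrium: 239 − 6.25Q = 29 + 2.3Q → Q* = 24.5614, P* = 85.4912.
With the tax, the buyer price exceeds the seller price by 60.72: (239 − 6.25Q) − (29 + 2.3Q) = 60.72 → Q' = 17.4596.
Tax revenue = 60.72 × 17.4596 = $1060.15.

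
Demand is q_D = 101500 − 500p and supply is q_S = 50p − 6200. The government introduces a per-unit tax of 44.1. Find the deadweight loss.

In inverse form: demand p = 203 − 0.002q, supply p = 124 + 0.02q.
Competitive equilibrium: 203 − 0.002q = 124 + 0.02q → q* = 3590.9091, p* = 195.8182.
With the tax, the buyer price exceeds the seller price by 44.1: (203 − 0.002q) − (124 + 0.02q) = 44.1 → q' = 1586.3636.
Δq = 3590.9091 − 1586.3636 = 2004.5455; the wedge equals the tax, 44.1.
Deadweight loss = ½ × 2004.5455 × 44.1 = 44200.23.

44200.23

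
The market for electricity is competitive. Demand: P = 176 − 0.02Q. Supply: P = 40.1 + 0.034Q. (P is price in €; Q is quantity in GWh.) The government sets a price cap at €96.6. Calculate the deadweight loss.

€19733.15

Competitive equilibrium: 176 − 0.02Q = 40.1 + 0.034Q → Q* = 2516.6667, P* = 125.6667.
At the ceiling P = 96.6, quantity supplied = (96.6 − 40.1)/0.034 = 1661.7647.
Willingness to pay at Q' = 1661.7647: 176 − 0.02·1661.7647 = 142.7647.
ΔQ = 2516.6667 − 1661.7647 = 854.902; wedge = 142.7647 − 96.6 = 46.1647.
Deadweight loss = ½ × 854.902 × 46.1647 = €19733.15.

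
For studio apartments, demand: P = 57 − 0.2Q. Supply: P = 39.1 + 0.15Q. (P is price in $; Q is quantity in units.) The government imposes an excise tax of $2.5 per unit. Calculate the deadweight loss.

$8.93

Competitive equilibrium: 57 − 0.2Q = 39.1 + 0.15Q → Q* = 51.1429, P* = 46.7714.
With the tax, the buyer price exceeds the seller price by 2.5: (57 − 0.2Q) − (39.1 + 0.15Q) = 2.5 → Q' = 44.
ΔQ = 51.1429 − 44 = 7.1429; the wedge equals the tax, 2.5.
Deadweight loss = ½ × 7.1429 × 2.5 = $8.93.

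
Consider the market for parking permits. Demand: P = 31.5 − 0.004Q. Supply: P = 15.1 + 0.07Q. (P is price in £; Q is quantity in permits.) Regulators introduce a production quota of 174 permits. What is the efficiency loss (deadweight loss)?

Competitive equilibrium: 31.5 − 0.004Q = 15.1 + 0.07Q → Q* = 221.6216, P* = 30.6135.
At Q = 174: demand price = 31.5 − 0.004·174 = 30.804; supply price = 15.1 + 0.07·174 = 27.28.
ΔQ = 221.6216 − 174 = 47.6216; wedge = 30.804 − 27.28 = 3.524.
DWL = ½ × 47.6216 × 3.524 = £83.91.

£83.91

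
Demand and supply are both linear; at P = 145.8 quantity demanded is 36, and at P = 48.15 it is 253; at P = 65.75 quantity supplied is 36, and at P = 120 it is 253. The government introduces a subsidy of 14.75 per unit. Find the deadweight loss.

Demand slope = (48.15 − 145.8)/(253 − 36) = −0.45, so P = 162 − 0.45Q.
Supply slope = (120 − 65.75)/(253 − 36) = 0.25, so P = 56.75 + 0.25Q.
Competitive equilibrium: 162 − 0.45Q = 56.75 + 0.25Q → Q* = 150.3571, P* = 94.3393.
The subsidy lowers effective supply by 14.75: P = 42 + 0.25Q.
New quantity: 162 − 0.45Q = 42 + 0.25Q → Q' = 171.4286.
Overproduction ΔQ = 171.4286 − 150.3571 = 21.0715; wedge = subsidy = 14.75.
Deadweight loss = ½ × 21.0715 × 14.75 = 155.40.

155.40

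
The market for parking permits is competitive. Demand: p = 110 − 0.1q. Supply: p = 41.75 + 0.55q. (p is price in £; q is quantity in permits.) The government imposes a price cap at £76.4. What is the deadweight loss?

Competitive equilibrium: 110 − 0.1q = 41.75 + 0.55q → q* = 105, p* = 99.5.
At the ceiling p = 76.4, quantity supplied = (76.4 − 41.75)/0.55 = 63.
Willingness to pay at q' = 63: 110 − 0.1·63 = 103.7.
Δq = 105 − 63 = 42; wedge = 103.7 − 76.4 = 27.3.
The triangle = ½ × 42 × 27.3 = £573.30.

£573.30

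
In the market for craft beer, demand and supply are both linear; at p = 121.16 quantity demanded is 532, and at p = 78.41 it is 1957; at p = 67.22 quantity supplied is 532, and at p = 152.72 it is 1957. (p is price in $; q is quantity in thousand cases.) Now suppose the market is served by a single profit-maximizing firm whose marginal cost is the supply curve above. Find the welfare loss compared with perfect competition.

$3599.76 thousand

Demand slope = (78.41 − 121.16)/(1957 − 532) = −0.03, so p = 137.12 − 0.03q.
Supply slope = (152.72 − 67.22)/(1957 − 532) = 0.06, so p = 35.3 + 0.06q.
Competitive equilibrium: 137.12 − 0.03q = 35.3 + 0.06q → q* = 1131.3333, p* = 103.18.
Marginal revenue: MR = 137.12 − 0.06q. Set MR = MC: 137.12 − 0.06q = 35.3 + 0.06q → q_m = 848.5.
Price p_m = 137.12 − 0.03·848.5 = 111.665; MC(q_m) = 35.3 + 0.06·848.5 = 86.21.
Competitive q* = 1131.3333, so Δq = 282.8333; wedge = 111.665 − 86.21 = 25.455.
The triangle = ½ × 282.8333 × 25.455 = $3599.76 thousand.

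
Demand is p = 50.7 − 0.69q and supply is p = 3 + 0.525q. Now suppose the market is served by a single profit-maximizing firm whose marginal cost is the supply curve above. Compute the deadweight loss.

Competitive equilibrium: 50.7 − 0.69q = 3 + 0.525q → q* = 39.2593, p* = 23.6111.
Marginal revenue: MR = 50.7 − 1.38q. Set MR = MC: 50.7 − 1.38q = 3 + 0.525q → q_m = 25.0394.
Price p_m = 50.7 − 0.69·25.0394 = 33.4228; MC(q_m) = 3 + 0.525·25.0394 = 16.1457.
Competitive q* = 39.2593, so Δq = 14.2199; wedge = 33.4228 − 16.1457 = 17.2771.
Deadweight loss = ½ × 14.2199 × 17.2771 = 122.84.

122.84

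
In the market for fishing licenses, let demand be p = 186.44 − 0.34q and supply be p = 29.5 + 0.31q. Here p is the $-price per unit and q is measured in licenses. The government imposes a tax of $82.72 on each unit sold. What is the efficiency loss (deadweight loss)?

$5263.54

Competitive equilibrium: 186.44 − 0.34q = 29.5 + 0.31q → q* = 241.4462, p* = 104.3483.
With the tax, the buyer price exceeds the seller price by 82.72: (186.44 − 0.34q) − (29.5 + 0.31q) = 82.72 → q' = 114.1846.
Δq = 241.4462 − 114.1846 = 127.2616; the wedge equals the tax, 82.72.
DWL = ½ × 127.2616 × 82.72 = $5263.54.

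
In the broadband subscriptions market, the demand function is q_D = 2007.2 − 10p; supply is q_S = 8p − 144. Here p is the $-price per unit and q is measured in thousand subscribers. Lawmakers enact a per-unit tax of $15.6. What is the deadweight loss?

$540.80 thousand

In inverse form: demand p = 200.72 − 0.1q, supply p = 18 + 0.125q.
Competitive equilibrium: 200.72 − 0.1q = 18 + 0.125q → q* = 812.0889, p* = 119.5111.
With the tax, the buyer price exceeds the seller price by 15.6: (200.72 − 0.1q) − (18 + 0.125q) = 15.6 → q' = 742.7556.
Δq = 812.0889 − 742.7556 = 69.3333; the wedge equals the tax, 15.6.
Deadweight loss = ½ × 69.3333 × 15.6 = $540.80 thousand.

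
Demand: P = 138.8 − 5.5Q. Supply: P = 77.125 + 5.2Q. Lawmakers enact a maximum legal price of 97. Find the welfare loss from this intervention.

Competitive equilibrium: 138.8 − 5.5Q = 77.125 + 5.2Q → Q* = 5.764, P* = 107.0979.
At the ceiling P = 97, quantity supplied = (97 − 77.125)/5.2 = 3.8221.
Willingness to pay at Q' = 3.8221: 138.8 − 5.5·3.8221 = 117.7785.
ΔQ = 5.764 − 3.8221 = 1.9419; wedge = 117.7785 − 97 = 20.7785.
Deadweight loss = ½ × 1.9419 × 20.7785 = 20.17.

20.17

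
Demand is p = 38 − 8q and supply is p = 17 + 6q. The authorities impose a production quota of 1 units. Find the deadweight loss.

Competitive equilibrium: 38 − 8q = 17 + 6q → q* = 1.5, p* = 26.
At q = 1: demand price = 38 − 8·1 = 30; supply price = 17 + 6·1 = 23.
Δq = 1.5 − 1 = 0.5; wedge = 30 − 23 = 7.
Welfare loss = ½ × 0.5 × 7 = 1.75.

1.75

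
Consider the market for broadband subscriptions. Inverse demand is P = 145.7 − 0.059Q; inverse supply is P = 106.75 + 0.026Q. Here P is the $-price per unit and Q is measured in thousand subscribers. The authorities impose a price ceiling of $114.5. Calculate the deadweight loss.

$1090.15 thousand

Competitive equilibrium: 145.7 − 0.059Q = 106.75 + 0.026Q → Q* = 458.23529, P* = 118.66412.
At the ceiling P = 114.5, quantity supplied = (114.5 − 106.75)/0.026 = 298.07692.
Willingness to pay at Q' = 298.07692: 145.7 − 0.059·298.07692 = 128.11346.
ΔQ = 458.23529 − 298.07692 = 160.15837; wedge = 128.11346 − 114.5 = 13.61346.
The triangle = ½ × 160.15837 × 13.61346 = $1090.15 thousand.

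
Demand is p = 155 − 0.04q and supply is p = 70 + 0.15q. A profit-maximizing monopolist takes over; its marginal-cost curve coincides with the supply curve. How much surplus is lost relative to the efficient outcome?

575.07

Competitive equilibrium: 155 − 0.04q = 70 + 0.15q → q* = 447.3684, p* = 137.1053.
Marginal revenue: MR = 155 − 0.08q. Set MR = MC: 155 − 0.08q = 70 + 0.15q → q_m = 369.5652.
Price p_m = 155 − 0.04·369.5652 = 140.2174; MC(q_m) = 70 + 0.15·369.5652 = 125.4348.
Competitive q* = 447.3684, so Δq = 77.8032; wedge = 140.2174 − 125.4348 = 14.7826.
Welfare loss = ½ × 77.8032 × 14.7826 = 575.07.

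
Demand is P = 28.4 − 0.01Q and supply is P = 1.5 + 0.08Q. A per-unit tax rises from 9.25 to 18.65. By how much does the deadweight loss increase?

1457

Competitive equilibrium: 28.4 − 0.01Q = 1.5 + 0.08Q → Q* = 298.8889, P* = 25.4111.
For a per-unit tax t: ΔQ = t/0.09, so DWL = ½·t·(t/0.09) = t²/0.18.
At t = 9.25: DWL = 475.347. At t = 18.65: DWL = 1932.347.
Increase = 1932.347 − 475.347 = 1457.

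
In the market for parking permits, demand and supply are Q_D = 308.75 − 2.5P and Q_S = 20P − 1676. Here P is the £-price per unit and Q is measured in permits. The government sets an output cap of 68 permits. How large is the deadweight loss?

£92.01

In inverse form: demand P = 123.5 − 0.4Q, supply P = 83.8 + 0.05Q.
Competitive equilibrium: 123.5 − 0.4Q = 83.8 + 0.05Q → Q* = 88.2222, P* = 88.2111.
At Q = 68: demand price = 123.5 − 0.4·68 = 96.3; supply price = 83.8 + 0.05·68 = 87.2.
ΔQ = 88.2222 − 68 = 20.2222; wedge = 96.3 − 87.2 = 9.1.
Deadweight loss = ½ × 20.2222 × 9.1 = £92.01.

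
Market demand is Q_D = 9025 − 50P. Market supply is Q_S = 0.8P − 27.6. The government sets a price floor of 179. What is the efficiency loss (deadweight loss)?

1014

In inverse form: demand P = 180.5 − 0.02Q, supply P = 34.5 + 1.25Q.
Competitive equilibrium: 180.5 − 0.02Q = 34.5 + 1.25Q → Q* = 114.9606, P* = 178.2008.
At the floor P = 179, quantity demanded = (180.5 − 179)/0.02 = 75.
Sellers' marginal cost at Q' = 75: 34.5 + 1.25·75 = 128.25.
ΔQ = 114.9606 − 75 = 39.9606; wedge = 179 − 128.25 = 50.75.
Deadweight loss = ½ × 39.9606 × 50.75 = 1014.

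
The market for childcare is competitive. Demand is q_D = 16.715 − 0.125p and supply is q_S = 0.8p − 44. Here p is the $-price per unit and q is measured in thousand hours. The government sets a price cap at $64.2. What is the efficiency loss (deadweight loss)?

In inverse form: demand p = 133.72 − 8q, supply p = 55 + 1.25q.
Competitive equilibrium: 133.72 − 8q = 55 + 1.25q → q* = 8.5103, p* = 65.6378.
At the ceiling p = 64.2, quantity supplied = (64.2 − 55)/1.25 = 7.36.
Willingness to pay at q' = 7.36: 133.72 − 8·7.36 = 74.84.
Δq = 8.5103 − 7.36 = 1.1503; wedge = 74.84 − 64.2 = 10.64.
Deadweight loss = ½ × 1.1503 × 10.64 = $6.12 thousand.

$6.12 thousand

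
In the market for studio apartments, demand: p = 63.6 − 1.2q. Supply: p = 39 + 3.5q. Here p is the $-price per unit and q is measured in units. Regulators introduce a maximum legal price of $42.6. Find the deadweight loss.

Competitive equilibrium: 63.6 − 1.2q = 39 + 3.5q → q* = 5.234, p* = 57.3191.
At the ceiling p = 42.6, quantity supplied = (42.6 − 39)/3.5 = 1.0286.
Willingness to pay at q' = 1.0286: 63.6 − 1.2·1.0286 = 62.3657.
Δq = 5.234 − 1.0286 = 4.2054; wedge = 62.3657 − 42.6 = 19.7657.
Welfare loss = ½ × 4.2054 × 19.7657 = $41.56.

$41.56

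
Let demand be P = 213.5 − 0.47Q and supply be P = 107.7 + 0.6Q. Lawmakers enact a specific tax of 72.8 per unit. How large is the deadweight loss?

Competitive equilibrium: 213.5 − 0.47Q = 107.7 + 0.6Q → Q* = 98.8785, P* = 167.0271.
With the tax, the buyer price exceeds the seller price by 72.8: (213.5 − 0.47Q) − (107.7 + 0.6Q) = 72.8 → Q' = 30.8411.
ΔQ = 98.8785 − 30.8411 = 68.0374; the wedge equals the tax, 72.8.
DWL = ½ × 68.0374 × 72.8 = 2476.56.

2476.56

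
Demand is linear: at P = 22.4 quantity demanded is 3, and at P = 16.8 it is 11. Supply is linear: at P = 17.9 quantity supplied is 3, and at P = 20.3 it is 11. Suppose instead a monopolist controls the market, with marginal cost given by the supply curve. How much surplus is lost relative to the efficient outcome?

Demand slope = (16.8 − 22.4)/(11 − 3) = −0.7, so P = 24.5 − 0.7Q.
Supply slope = (20.3 − 17.9)/(11 − 3) = 0.3, so P = 17 + 0.3Q.
Competitive equilibrium: 24.5 − 0.7Q = 17 + 0.3Q → Q* = 7.5, P* = 19.25.
Marginal revenue: MR = 24.5 − 1.4Q. Set MR = MC: 24.5 − 1.4Q = 17 + 0.3Q → Q_m = 4.4118.
Price P_m = 24.5 − 0.7·4.4118 = 21.4117; MC(Q_m) = 17 + 0.3·4.4118 = 18.3235.
Competitive Q* = 7.5, so ΔQ = 3.0882; wedge = 21.4117 − 18.3235 = 3.0882.
DWL = ½ × 3.0882 × 3.0882 = 4.77.

4.77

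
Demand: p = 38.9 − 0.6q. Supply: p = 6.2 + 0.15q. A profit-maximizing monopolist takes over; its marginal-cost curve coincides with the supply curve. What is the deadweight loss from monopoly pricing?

140.81

Competitive equilibrium: 38.9 − 0.6q = 6.2 + 0.15q → q* = 43.6, p* = 12.74.
Marginal revenue: MR = 38.9 − 1.2q. Set MR = MC: 38.9 − 1.2q = 6.2 + 0.15q → q_m = 24.2222.
Price p_m = 38.9 − 0.6·24.2222 = 24.3667; MC(q_m) = 6.2 + 0.15·24.2222 = 9.8333.
Competitive q* = 43.6, so Δq = 19.3778; wedge = 24.3667 − 9.8333 = 14.5334.
Deadweight loss = ½ × 19.3778 × 14.5334 = 140.81.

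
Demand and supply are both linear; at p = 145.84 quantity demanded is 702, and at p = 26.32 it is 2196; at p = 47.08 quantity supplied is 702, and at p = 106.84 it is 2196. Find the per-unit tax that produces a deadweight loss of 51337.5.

Demand slope = (26.32 − 145.84)/(2196 − 702) = −0.08, so p = 202 − 0.08q.
Supply slope = (106.84 − 47.08)/(2196 − 702) = 0.04, so p = 19 + 0.04q.
Competitive equilibrium: 202 − 0.08q = 19 + 0.04q → q* = 1525, p* = 80.
A tax t gives Δq = t/0.12 and wedge t, so DWL = t²/0.24.
t²/0.24 = 51337.5 → t² = 12321 → t = 111.

111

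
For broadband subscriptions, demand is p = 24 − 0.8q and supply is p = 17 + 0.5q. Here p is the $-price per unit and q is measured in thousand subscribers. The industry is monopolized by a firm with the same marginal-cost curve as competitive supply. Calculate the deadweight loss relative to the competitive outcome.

$2.74 thousand

Competitive equilibrium: 24 − 0.8q = 17 + 0.5q → q* = 5.3846, p* = 19.6923.
Marginal revenue: MR = 24 − 1.6q. Set MR = MC: 24 − 1.6q = 17 + 0.5q → q_m = 3.3333.
Price p_m = 24 − 0.8·3.3333 = 21.3334; MC(q_m) = 17 + 0.5·3.3333 = 18.6667.
Competitive q* = 5.3846, so Δq = 2.0513; wedge = 21.3334 − 18.6667 = 2.6667.
DWL = ½ × 2.0513 × 2.6667 = $2.74 thousand.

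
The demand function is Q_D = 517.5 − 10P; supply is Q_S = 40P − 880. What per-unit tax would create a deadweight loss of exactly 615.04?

In inverse form: demand P = 51.75 − 0.1Q, supply P = 22 + 0.025Q.
Competitive equilibrium: 51.75 − 0.1Q = 22 + 0.025Q → Q* = 238, P* = 27.95.
A tax t gives ΔQ = t/0.125 and wedge t, so DWL = t²/0.25.
t²/0.25 = 615.04 → t² = 153.76 → t = 12.4.

12.4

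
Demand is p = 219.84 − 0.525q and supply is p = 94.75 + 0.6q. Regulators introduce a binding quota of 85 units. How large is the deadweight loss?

385.86

Competitive equilibrium: 219.84 − 0.525q = 94.75 + 0.6q → q* = 111.1911, p* = 161.4647.
At q = 85: demand price = 219.84 − 0.525·85 = 175.215; supply price = 94.75 + 0.6·85 = 145.75.
Δq = 111.1911 − 85 = 26.1911; wedge = 175.215 − 145.75 = 29.465.
Welfare loss = ½ × 26.1911 × 29.465 = 385.86.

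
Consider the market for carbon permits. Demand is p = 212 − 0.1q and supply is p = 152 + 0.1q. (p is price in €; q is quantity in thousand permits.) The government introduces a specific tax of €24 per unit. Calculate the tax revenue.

Competitive equilibrium: 212 − 0.1q = 152 + 0.1q → q* = 300, p* = 182.
With the tax, the buyer price exceeds the seller price by 24: (212 − 0.1q) − (152 + 0.1q) = 24 → q' = 180.
Tax revenue = 24 × 180 = €4320 thousand.

€4320 thousand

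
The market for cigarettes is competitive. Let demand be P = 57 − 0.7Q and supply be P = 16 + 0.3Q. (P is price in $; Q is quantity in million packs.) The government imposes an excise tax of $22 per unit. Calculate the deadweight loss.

Competitive equilibrium: 57 − 0.7Q = 16 + 0.3Q → Q* = 41, P* = 28.3.
With the tax, the buyer price exceeds the seller price by 22: (57 − 0.7Q) − (16 + 0.3Q) = 22 → Q' = 19.
ΔQ = 41 − 19 = 22; the wedge equals the tax, 22.
Deadweight loss = ½ × 22 × 22 = $242 million.

$242 million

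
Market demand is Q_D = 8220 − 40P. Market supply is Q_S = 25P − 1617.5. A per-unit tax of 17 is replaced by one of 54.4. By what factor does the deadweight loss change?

In inverse form: demand P = 205.5 − 0.025Q, supply P = 64.7 + 0.04Q.
Competitive equilibrium: 205.5 − 0.025Q = 64.7 + 0.04Q → Q* = 2166.1538, P* = 151.3462.
For a per-unit tax t: ΔQ = t/0.065, so DWL = ½·t·(t/0.065) = t²/0.13.
At t = 17: DWL = 2223.077. At t = 54.4: DWL = 22764.308.
Ratio = (54.4/17)² = 10.24.

10.24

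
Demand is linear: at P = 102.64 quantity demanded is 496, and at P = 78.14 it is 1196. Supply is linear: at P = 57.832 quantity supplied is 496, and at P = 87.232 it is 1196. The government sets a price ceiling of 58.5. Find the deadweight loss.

12334.46

Demand slope = (78.14 − 102.64)/(1196 − 496) = −0.035, so P = 120 − 0.035Q.
Supply slope = (87.232 − 57.832)/(1196 − 496) = 0.042, so P = 37 + 0.042Q.
Competitive equilibrium: 120 − 0.035Q = 37 + 0.042Q → Q* = 1077.92208, P* = 82.27273.
At the ceiling P = 58.5, quantity supplied = (58.5 − 37)/0.042 = 511.90476.
Willingness to pay at Q' = 511.90476: 120 − 0.035·511.90476 = 102.08333.
ΔQ = 1077.92208 − 511.90476 = 566.01732; wedge = 102.08333 − 58.5 = 43.58333.
Deadweight loss = ½ × 566.01732 × 43.58333 = 12334.46.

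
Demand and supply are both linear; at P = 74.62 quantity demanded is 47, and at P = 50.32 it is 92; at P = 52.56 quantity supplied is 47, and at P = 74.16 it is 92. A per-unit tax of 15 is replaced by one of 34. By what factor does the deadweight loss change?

5.138

Demand slope = (50.32 − 74.62)/(92 − 47) = −0.54, so P = 100 − 0.54Q.
Supply slope = (74.16 − 52.56)/(92 − 47) = 0.48, so P = 30 + 0.48Q.
Competitive equilibrium: 100 − 0.54Q = 30 + 0.48Q → Q* = 68.6275, P* = 62.9412.
For a per-unit tax t: ΔQ = t/1.02, so DWL = ½·t·(t/1.02) = t²/2.04.
At t = 15: DWL = 110.294. At t = 34: DWL = 566.667.
Ratio = (34/15)² = 5.138.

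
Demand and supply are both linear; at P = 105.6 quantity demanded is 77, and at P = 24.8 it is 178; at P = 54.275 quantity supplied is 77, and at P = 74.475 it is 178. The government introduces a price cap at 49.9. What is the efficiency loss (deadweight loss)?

2679.12

Demand slope = (24.8 − 105.6)/(178 − 77) = −0.8, so P = 167.2 − 0.8Q.
Supply slope = (74.475 − 54.275)/(178 − 77) = 0.2, so P = 38.875 + 0.2Q.
Competitive equilibrium: 167.2 − 0.8Q = 38.875 + 0.2Q → Q* = 128.325, P* = 64.54.
At the ceiling P = 49.9, quantity supplied = (49.9 − 38.875)/0.2 = 55.125.
Willingness to pay at Q' = 55.125: 167.2 − 0.8·55.125 = 123.1.
ΔQ = 128.325 − 55.125 = 73.2; wedge = 123.1 − 49.9 = 73.2.
The triangle = ½ × 73.2 × 73.2 = 2679.12.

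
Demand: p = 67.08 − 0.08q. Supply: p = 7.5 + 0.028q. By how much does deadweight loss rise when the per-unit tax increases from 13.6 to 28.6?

Competitive equilibrium: 67.08 − 0.08q = 7.5 + 0.028q → q* = 551.6667, p* = 22.9467.
For a per-unit tax t: Δq = t/0.108, so DWL = ½·t·(t/0.108) = t²/0.216.
At t = 13.6: DWL = 856.296. At t = 28.6: DWL = 3786.852.
Increase = 3786.852 − 856.296 = 2930.56.

2930.56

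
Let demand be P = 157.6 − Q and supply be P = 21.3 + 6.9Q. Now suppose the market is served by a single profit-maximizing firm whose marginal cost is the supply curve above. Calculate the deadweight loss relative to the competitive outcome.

14.84

Competitive equilibrium: 157.6 − Q = 21.3 + 6.9Q → Q* = 17.2532, P* = 140.3468.
Marginal revenue: MR = 157.6 − 2Q. Set MR = MC: 157.6 − 2Q = 21.3 + 6.9Q → Q_m = 15.3146.
Price P_m = 157.6 − 1·15.3146 = 142.2854; MC(Q_m) = 21.3 + 6.9·15.3146 = 126.9707.
Competitive Q* = 17.2532, so ΔQ = 1.9386; wedge = 142.2854 − 126.9707 = 15.3147.
DWL = ½ × 1.9386 × 15.3147 = 14.84.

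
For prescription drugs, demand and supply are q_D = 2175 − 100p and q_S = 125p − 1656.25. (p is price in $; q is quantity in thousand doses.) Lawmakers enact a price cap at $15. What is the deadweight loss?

In inverse form: demand p = 21.75 − 0.01q, supply p = 13.25 + 0.008q.
Competitive equilibrium: 21.75 − 0.01q = 13.25 + 0.008q → q* = 472.2222, p* = 17.0278.
At the ceiling p = 15, quantity supplied = (15 − 13.25)/0.008 = 218.75.
Willingness to pay at q' = 218.75: 21.75 − 0.01·218.75 = 19.5625.
Δq = 472.2222 − 218.75 = 253.4722; wedge = 19.5625 − 15 = 4.5625.
DWL = ½ × 253.4722 × 4.5625 = $578.23 thousand.

$578.23 thousand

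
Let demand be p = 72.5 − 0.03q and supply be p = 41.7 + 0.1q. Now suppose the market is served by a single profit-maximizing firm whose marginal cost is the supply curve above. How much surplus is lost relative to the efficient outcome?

Competitive equilibrium: 72.5 − 0.03q = 41.7 + 0.1q → q* = 236.9231, p* = 65.3923.
Marginal revenue: MR = 72.5 − 0.06q. Set MR = MC: 72.5 − 0.06q = 41.7 + 0.1q → q_m = 192.5.
Price p_m = 72.5 − 0.03·192.5 = 66.725; MC(q_m) = 41.7 + 0.1·192.5 = 60.95.
Competitive q* = 236.9231, so Δq = 44.4231; wedge = 66.725 − 60.95 = 5.775.
Welfare loss = ½ × 44.4231 × 5.775 = 128.27.

128.27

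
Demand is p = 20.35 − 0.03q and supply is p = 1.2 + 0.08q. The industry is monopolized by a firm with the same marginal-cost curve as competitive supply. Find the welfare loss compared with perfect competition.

Competitive equilibrium: 20.35 − 0.03q = 1.2 + 0.08q → q* = 174.0909, p* = 15.1273.
Marginal revenue: MR = 20.35 − 0.06q. Set MR = MC: 20.35 − 0.06q = 1.2 + 0.08q → q_m = 136.7857.
Price p_m = 20.35 − 0.03·136.7857 = 16.2464; MC(q_m) = 1.2 + 0.08·136.7857 = 12.1429.
Competitive q* = 174.0909, so Δq = 37.3052; wedge = 16.2464 − 12.1429 = 4.1035.
Deadweight loss = ½ × 37.3052 × 4.1035 = 76.54.

76.54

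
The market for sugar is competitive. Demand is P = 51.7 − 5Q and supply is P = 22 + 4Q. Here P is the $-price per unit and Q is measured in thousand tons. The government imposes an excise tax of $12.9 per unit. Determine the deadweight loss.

$9.245 thousand

Competitive equilibrium: 51.7 − 5Q = 22 + 4Q → Q* = 3.3, P* = 35.2.
With the tax, the buyer price exceeds the seller price by 12.9: (51.7 − 5Q) − (22 + 4Q) = 12.9 → Q' = 1.8667.
ΔQ = 3.3 − 1.8667 = 1.4333; the wedge equals the tax, 12.9.
DWL = ½ × 1.4333 × 12.9 = $9.245 thousand.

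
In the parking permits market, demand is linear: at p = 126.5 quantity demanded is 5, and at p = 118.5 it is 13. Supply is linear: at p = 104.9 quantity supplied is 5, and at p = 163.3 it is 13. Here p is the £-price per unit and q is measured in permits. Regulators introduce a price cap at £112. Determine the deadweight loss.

£11.02

Demand slope = (118.5 − 126.5)/(13 − 5) = −1, so p = 131.5 − q.
Supply slope = (163.3 − 104.9)/(13 − 5) = 7.3, so p = 68.4 + 7.3q.
Competitive equilibrium: 131.5 − q = 68.4 + 7.3q → q* = 7.6024, p* = 123.8976.
At the ceiling p = 112, quantity supplied = (112 − 68.4)/7.3 = 5.9726.
Willingness to pay at q' = 5.9726: 131.5 − 1·5.9726 = 125.5274.
Δq = 7.6024 − 5.9726 = 1.6298; wedge = 125.5274 − 112 = 13.5274.
DWL = ½ × 1.6298 × 13.5274 = £11.02.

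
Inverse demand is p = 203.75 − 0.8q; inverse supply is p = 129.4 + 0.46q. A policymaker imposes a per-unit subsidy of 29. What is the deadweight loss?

Competitive equilibrium: 203.75 − 0.8q = 129.4 + 0.46q → q* = 59.0079, p* = 156.5437.
The subsidy lowers effective supply by 29: p = 100.4 + 0.46q.
New quantity: 203.75 − 0.8q = 100.4 + 0.46q → q' = 82.0238.
Overproduction Δq = 82.0238 − 59.0079 = 23.0159; wedge = subsidy = 29.
DWL = ½ × 23.0159 × 29 = 333.73.

333.73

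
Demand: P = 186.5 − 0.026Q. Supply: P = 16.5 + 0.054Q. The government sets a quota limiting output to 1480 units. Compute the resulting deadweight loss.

16641

Competitive equilibrium: 186.5 − 0.026Q = 16.5 + 0.054Q → Q* = 2125, P* = 131.25.
At Q = 1480: demand price = 186.5 − 0.026·1480 = 148.02; supply price = 16.5 + 0.054·1480 = 96.42.
ΔQ = 2125 − 1480 = 645; wedge = 148.02 − 96.42 = 51.6.
The triangle = ½ × 645 × 51.6 = 16641.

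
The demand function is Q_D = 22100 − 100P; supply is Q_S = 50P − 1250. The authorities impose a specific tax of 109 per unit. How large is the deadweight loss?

198016.67

In inverse form: demand P = 221 − 0.01Q, supply P = 25 + 0.02Q.
Competitive equilibrium: 221 − 0.01Q = 25 + 0.02Q → Q* = 6533.33333, P* = 155.66667.
With the tax, the buyer price exceeds the seller price by 109: (221 − 0.01Q) − (25 + 0.02Q) = 109 → Q' = 2900.
ΔQ = 6533.33333 − 2900 = 3633.33333; the wedge equals the tax, 109.
The triangle = ½ × 3633.33333 × 109 = 198016.67.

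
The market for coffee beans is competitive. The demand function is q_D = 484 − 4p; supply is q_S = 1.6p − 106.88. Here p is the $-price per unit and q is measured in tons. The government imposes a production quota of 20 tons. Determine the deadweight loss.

In inverse form: demand p = 121 − 0.25q, supply p = 66.8 + 0.625q.
Competitive equilibrium: 121 − 0.25q = 66.8 + 0.625q → q* = 61.9429, p* = 105.5143.
At q = 20: demand price = 121 − 0.25·20 = 116; supply price = 66.8 + 0.625·20 = 79.3.
Δq = 61.9429 − 20 = 41.9429; wedge = 116 − 79.3 = 36.7.
Welfare loss = ½ × 41.9429 × 36.7 = $769.65.

$769.65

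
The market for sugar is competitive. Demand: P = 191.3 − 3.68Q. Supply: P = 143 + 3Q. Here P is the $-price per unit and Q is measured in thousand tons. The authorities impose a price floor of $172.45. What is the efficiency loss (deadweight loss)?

Competitive equilibrium: 191.3 − 3.68Q = 143 + 3Q → Q* = 7.23054, P* = 164.69162.
At the floor P = 172.45, quantity demanded = (191.3 − 172.45)/3.68 = 5.12228.
Sellers' marginal cost at Q' = 5.12228: 143 + 3·5.12228 = 158.36684.
ΔQ = 7.23054 − 5.12228 = 2.10826; wedge = 172.45 − 158.36684 = 14.08316.
Deadweight loss = ½ × 2.10826 × 14.08316 = $14.85 thousand.

$14.85 thousand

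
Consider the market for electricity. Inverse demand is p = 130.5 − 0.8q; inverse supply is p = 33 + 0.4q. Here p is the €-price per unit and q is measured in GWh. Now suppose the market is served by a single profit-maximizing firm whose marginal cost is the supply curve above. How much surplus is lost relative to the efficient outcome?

€633.75

Competitive equilibrium: 130.5 − 0.8q = 33 + 0.4q → q* = 81.25, p* = 65.5.
Marginal revenue: MR = 130.5 − 1.6q. Set MR = MC: 130.5 − 1.6q = 33 + 0.4q → q_m = 48.75.
Price p_m = 130.5 − 0.8·48.75 = 91.5; MC(q_m) = 33 + 0.4·48.75 = 52.5.
Competitive q* = 81.25, so Δq = 32.5; wedge = 91.5 − 52.5 = 39.
Welfare loss = ½ × 32.5 × 39 = €633.75.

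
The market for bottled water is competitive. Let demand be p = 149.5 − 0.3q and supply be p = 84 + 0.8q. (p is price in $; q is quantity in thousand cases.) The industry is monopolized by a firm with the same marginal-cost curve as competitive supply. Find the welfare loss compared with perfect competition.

$89.55 thousand

Competitive equilibrium: 149.5 − 0.3q = 84 + 0.8q → q* = 59.5455, p* = 131.6364.
Marginal revenue: MR = 149.5 − 0.6q. Set MR = MC: 149.5 − 0.6q = 84 + 0.8q → q_m = 46.7857.
Price p_m = 149.5 − 0.3·46.7857 = 135.4643; MC(q_m) = 84 + 0.8·46.7857 = 121.4286.
Competitive q* = 59.5455, so Δq = 12.7598; wedge = 135.4643 − 121.4286 = 14.0357.
DWL = ½ × 12.7598 × 14.0357 = $89.55 thousand.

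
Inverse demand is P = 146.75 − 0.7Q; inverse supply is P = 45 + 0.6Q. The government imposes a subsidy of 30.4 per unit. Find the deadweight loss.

355.45

Competitive equilibrium: 146.75 − 0.7Q = 45 + 0.6Q → Q* = 78.2692, P* = 91.9615.
The subsidy lowers effective supply by 30.4: P = 14.6 + 0.6Q.
New quantity: 146.75 − 0.7Q = 14.6 + 0.6Q → Q' = 101.6538.
Overproduction ΔQ = 101.6538 − 78.2692 = 23.3846; wedge = subsidy = 30.4.
Welfare loss = ½ × 23.3846 × 30.4 = 355.45.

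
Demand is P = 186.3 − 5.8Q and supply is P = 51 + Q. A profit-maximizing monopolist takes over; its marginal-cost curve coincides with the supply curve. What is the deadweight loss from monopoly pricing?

Competitive equilibrium: 186.3 − 5.8Q = 51 + Q → Q* = 19.89706, P* = 70.89706.
Marginal revenue: MR = 186.3 − 11.6Q. Set MR = MC: 186.3 − 11.6Q = 51 + Q → Q_m = 10.7381.
Price P_m = 186.3 − 5.8·10.7381 = 124.01902; MC(Q_m) = 51 + 1·10.7381 = 61.7381.
Competitive Q* = 19.89706, so ΔQ = 9.15896; wedge = 124.01902 − 61.7381 = 62.28092.
The triangle = ½ × 9.15896 × 62.28092 = 285.21.

285.21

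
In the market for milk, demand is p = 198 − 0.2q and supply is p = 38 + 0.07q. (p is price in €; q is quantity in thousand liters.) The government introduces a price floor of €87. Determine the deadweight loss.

€190.78 thousand

Competitive equilibrium: 198 − 0.2q = 38 + 0.07q → q* = 592.5926, p* = 79.4815.
At the floor p = 87, quantity demanded = (198 − 87)/0.2 = 555.
Sellers' marginal cost at q' = 555: 38 + 0.07·555 = 76.85.
Δq = 592.5926 − 555 = 37.5926; wedge = 87 − 76.85 = 10.15.
DWL = ½ × 37.5926 × 10.15 = €190.78 thousand.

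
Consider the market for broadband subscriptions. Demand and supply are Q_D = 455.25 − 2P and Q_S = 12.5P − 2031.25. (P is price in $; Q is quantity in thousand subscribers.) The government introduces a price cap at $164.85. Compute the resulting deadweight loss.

In inverse form: demand P = 227.625 − 0.5Q, supply P = 162.5 + 0.08Q.
Competitive equilibrium: 227.625 − 0.5Q = 162.5 + 0.08Q → Q* = 112.28448, P* = 171.48276.
At the ceiling P = 164.85, quantity supplied = (164.85 − 162.5)/0.08 = 29.375.
Willingness to pay at Q' = 29.375: 227.625 − 0.5·29.375 = 212.9375.
ΔQ = 112.28448 − 29.375 = 82.90948; wedge = 212.9375 − 164.85 = 48.0875.
DWL = ½ × 82.90948 × 48.0875 = $1993.45 thousand.

$1993.45 thousand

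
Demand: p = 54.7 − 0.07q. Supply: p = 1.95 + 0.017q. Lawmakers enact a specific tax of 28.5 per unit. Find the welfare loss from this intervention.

Competitive equilibrium: 54.7 − 0.07q = 1.95 + 0.017q → q* = 606.3218, p* = 12.2575.
With the tax, the buyer price exceeds the seller price by 28.5: (54.7 − 0.07q) − (1.95 + 0.017q) = 28.5 → q' = 278.7356.
Δq = 606.3218 − 278.7356 = 327.5862; the wedge equals the tax, 28.5.
Deadweight loss = ½ × 327.5862 × 28.5 = 4668.10.

4668.10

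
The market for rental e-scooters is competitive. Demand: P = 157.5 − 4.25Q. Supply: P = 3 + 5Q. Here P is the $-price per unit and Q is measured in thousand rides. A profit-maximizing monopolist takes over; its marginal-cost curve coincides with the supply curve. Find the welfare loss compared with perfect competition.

Competitive equilibrium: 157.5 − 4.25Q = 3 + 5Q → Q* = 16.7027, P* = 86.5135.
Marginal revenue: MR = 157.5 − 8.5Q. Set MR = MC: 157.5 − 8.5Q = 3 + 5Q → Q_m = 11.4444.
Price P_m = 157.5 − 4.25·11.4444 = 108.8613; MC(Q_m) = 3 + 5·11.4444 = 60.222.
Competitive Q* = 16.7027, so ΔQ = 5.2583; wedge = 108.8613 − 60.222 = 48.6393.
The triangle = ½ × 5.2583 × 48.6393 = $127.88 thousand.

$127.88 thousand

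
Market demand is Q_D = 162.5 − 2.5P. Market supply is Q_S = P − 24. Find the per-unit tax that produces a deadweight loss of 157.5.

In inverse form: demand P = 65 − 0.4Q, supply P = 24 + Q.
Competitive equilibrium: 65 − 0.4Q = 24 + Q → Q* = 29.2857, P* = 53.2857.
A tax t gives ΔQ = t/1.4 and wedge t, so DWL = t²/2.8.
t²/2.8 = 157.5 → t² = 441 → t = 21.

21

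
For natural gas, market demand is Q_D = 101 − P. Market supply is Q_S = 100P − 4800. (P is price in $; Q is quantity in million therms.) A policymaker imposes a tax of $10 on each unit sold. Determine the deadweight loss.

$49.50 million

In inverse form: demand P = 101 − Q, supply P = 48 + 0.01Q.
Competitive equilibrium: 101 − Q = 48 + 0.01Q → Q* = 52.4752, P* = 48.5248.
With the tax, the buyer price exceeds the seller price by 10: (101 − Q) − (48 + 0.01Q) = 10 → Q' = 42.5743.
ΔQ = 52.4752 − 42.5743 = 9.9009; the wedge equals the tax, 10.
DWL = ½ × 9.9009 × 10 = $49.50 million.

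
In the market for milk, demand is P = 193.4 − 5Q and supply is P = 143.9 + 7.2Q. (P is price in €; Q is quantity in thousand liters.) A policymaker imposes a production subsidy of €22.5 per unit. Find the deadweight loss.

Competitive equilibrium: 193.4 − 5Q = 143.9 + 7.2Q → Q* = 4.0574, P* = 173.1131.
The subsidy lowers effective supply by 22.5: P = 121.4 + 7.2Q.
New quantity: 193.4 − 5Q = 121.4 + 7.2Q → Q' = 5.9016.
Overproduction ΔQ = 5.9016 − 4.0574 = 1.8442; wedge = subsidy = 22.5.
DWL = ½ × 1.8442 × 22.5 = €20.75 thousand.

€20.75 thousand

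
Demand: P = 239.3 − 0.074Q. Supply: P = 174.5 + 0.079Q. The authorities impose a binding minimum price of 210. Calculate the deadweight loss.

Competitive equilibrium: 239.3 − 0.074Q = 174.5 + 0.079Q → Q* = 423.52941, P* = 207.95882.
At the floor P = 210, quantity demanded = (239.3 − 210)/0.074 = 395.94595.
Sellers' marginal cost at Q' = 395.94595: 174.5 + 0.079·395.94595 = 205.77973.
ΔQ = 423.52941 − 395.94595 = 27.58346; wedge = 210 − 205.77973 = 4.22027.
DWL = ½ × 27.58346 × 4.22027 = 58.20.

58.20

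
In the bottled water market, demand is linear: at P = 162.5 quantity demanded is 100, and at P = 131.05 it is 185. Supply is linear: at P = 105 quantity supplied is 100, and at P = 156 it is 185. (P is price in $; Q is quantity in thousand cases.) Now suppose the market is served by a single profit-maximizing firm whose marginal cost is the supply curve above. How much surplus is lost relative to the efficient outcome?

Demand slope = (131.05 − 162.5)/(185 − 100) = −0.37, so P = 199.5 − 0.37Q.
Supply slope = (156 − 105)/(185 − 100) = 0.6, so P = 45 + 0.6Q.
Competitive equilibrium: 199.5 − 0.37Q = 45 + 0.6Q → Q* = 159.2784, P* = 140.567.
Marginal revenue: MR = 199.5 − 0.74Q. Set MR = MC: 199.5 − 0.74Q = 45 + 0.6Q → Q_m = 115.2985.
Price P_m = 199.5 − 0.37·115.2985 = 156.8396; MC(Q_m) = 45 + 0.6·115.2985 = 114.1791.
Competitive Q* = 159.2784, so ΔQ = 43.9799; wedge = 156.8396 − 114.1791 = 42.6605.
DWL = ½ × 43.9799 × 42.6605 = $938.10 thousand.

$938.10 thousand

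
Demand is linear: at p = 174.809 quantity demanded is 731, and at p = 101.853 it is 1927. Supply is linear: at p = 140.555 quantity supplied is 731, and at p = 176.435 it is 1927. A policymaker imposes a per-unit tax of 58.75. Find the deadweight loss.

Demand slope = (101.853 − 174.809)/(1927 − 731) = −0.061, so p = 219.4 − 0.061q.
Supply slope = (176.435 − 140.555)/(1927 − 731) = 0.03, so p = 118.625 + 0.03q.
Competitive equilibrium: 219.4 − 0.061q = 118.625 + 0.03q → q* = 1107.4176, p* = 151.8475.
With the tax, the buyer price exceeds the seller price by 58.75: (219.4 − 0.061q) − (118.625 + 0.03q) = 58.75 → q' = 461.8132.
Δq = 1107.4176 − 461.8132 = 645.6044; the wedge equals the tax, 58.75.
The triangle = ½ × 645.6044 × 58.75 = 18964.63.

18964.63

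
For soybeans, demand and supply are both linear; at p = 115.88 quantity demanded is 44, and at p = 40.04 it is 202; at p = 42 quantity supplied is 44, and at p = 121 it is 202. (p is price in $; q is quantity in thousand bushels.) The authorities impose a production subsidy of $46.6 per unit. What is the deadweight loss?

Demand slope = (40.04 − 115.88)/(202 − 44) = −0.48, so p = 137 − 0.48q.
Supply slope = (121 − 42)/(202 − 44) = 0.5, so p = 20 + 0.5q.
Competitive equilibrium: 137 − 0.48q = 20 + 0.5q → q* = 119.3878, p* = 79.6939.
The subsidy lowers effective supply by 46.6: p = 0.5q − 26.6.
New quantity: 137 − 0.48q = 0.5q − 26.6 → q' = 166.9388.
Overproduction Δq = 166.9388 − 119.3878 = 47.551; wedge = subsidy = 46.6.
Deadweight loss = ½ × 47.551 × 46.6 = $1107.94 thousand.

$1107.94 thousand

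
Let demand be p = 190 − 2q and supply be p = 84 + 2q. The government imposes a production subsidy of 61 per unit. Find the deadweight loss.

Competitive equilibrium: 190 − 2q = 84 + 2q → q* = 26.5, p* = 137.
The subsidy lowers effective supply by 61: p = 23 + 2q.
New quantity: 190 − 2q = 23 + 2q → q' = 41.75.
Overproduction Δq = 41.75 − 26.5 = 15.25; wedge = subsidy = 61.
Welfare loss = ½ × 15.25 × 61 = 465.125.

465.125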